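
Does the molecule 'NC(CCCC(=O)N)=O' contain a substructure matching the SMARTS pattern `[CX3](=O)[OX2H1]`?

No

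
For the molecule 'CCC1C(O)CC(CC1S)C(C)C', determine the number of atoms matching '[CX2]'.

The query [CX2] means: C with X2: aliphatic carbon with exactly 2 total connections.
Check the 13 heavy atoms by environment: 11× C (X4) → no; 1× S (X2) → no; 1× O (X2) → no.
No environment satisfies the query, so 0 matching atoms.

0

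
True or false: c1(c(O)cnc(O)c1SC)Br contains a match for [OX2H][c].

The pattern [OX2H][c] describes a hydroxyl oxygen attached to an aromatic carbon — a phenol.
The molecule carries a hydroxyl group (-OH), whose atoms satisfy every constraint of the query, so the pattern matches.

True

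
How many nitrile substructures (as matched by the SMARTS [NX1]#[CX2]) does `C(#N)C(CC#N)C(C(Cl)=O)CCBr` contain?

[NX1]#[CX2] is the SMARTS for a nitrile: a nitrogen triple-bonded to a two-connected carbon.
The molecule carries 2 separate instances of a nitrile (-C#N) meeting every constraint; each maps to a distinct set of atoms, giving 2 matches.

2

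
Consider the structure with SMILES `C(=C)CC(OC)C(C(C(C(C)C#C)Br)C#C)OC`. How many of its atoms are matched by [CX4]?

Check the 18 heavy atoms by environment: 9× C (X4) → match; 2× C (X3) → no; 4× C (X2) → no; 2× O (X2) → no; 1× Br (X1) → no.
That gives 9 matching atoms.

9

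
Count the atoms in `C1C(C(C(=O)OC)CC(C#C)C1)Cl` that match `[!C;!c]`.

3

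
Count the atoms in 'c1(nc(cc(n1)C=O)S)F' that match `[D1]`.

3

The query [D1] means: atom with exactly one heavy-atom neighbour (degree 1).
Check the 10 heavy atoms by environment: 2× n (aromatic, D2) → no; 3× c (aromatic, D3) → no; 1× c (aromatic, D2) → no; 1× C (D2) → no; 1× O (D1) → match; 1× F (D1) → match; 1× S (D1) → match.
Summing the matching environments: 1 + 1 + 1 = 3 matching atoms.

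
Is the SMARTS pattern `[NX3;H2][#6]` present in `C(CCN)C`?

Yes

The pattern [NX3;H2][#6] describes a trivalent nitrogen with two H attached to carbon — a primary amine.
The molecule carries a primary amino group (-NH2), whose atoms satisfy every constraint of the query, so the pattern matches.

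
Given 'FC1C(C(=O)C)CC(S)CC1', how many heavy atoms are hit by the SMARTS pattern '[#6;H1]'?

3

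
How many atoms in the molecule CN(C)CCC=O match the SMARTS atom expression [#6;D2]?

3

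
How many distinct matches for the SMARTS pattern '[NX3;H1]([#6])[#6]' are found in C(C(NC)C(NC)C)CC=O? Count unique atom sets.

[NX3;H1]([#6])[#6] is the SMARTS for a secondary amine: a trivalent nitrogen with one H, bonded to two carbons.
The molecule carries 2 separate instances of an N-methylamino group (-NHCH3) meeting every constraint; each maps to a distinct set of atoms, giving 2 matches.

2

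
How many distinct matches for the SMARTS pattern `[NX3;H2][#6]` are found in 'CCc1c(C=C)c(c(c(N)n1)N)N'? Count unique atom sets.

[NX3;H2][#6] is the SMARTS for a primary amine: a trivalent nitrogen with two H attached to carbon.
The molecule carries 3 separate instances of a primary amino group (-NH2) meeting every constraint; each maps to a distinct set of atoms, giving 3 matches.

3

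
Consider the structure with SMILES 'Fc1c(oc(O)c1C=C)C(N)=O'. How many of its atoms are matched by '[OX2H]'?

1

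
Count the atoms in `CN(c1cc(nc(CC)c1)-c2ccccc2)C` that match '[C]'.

4

The query [C] means: uppercase C matches aliphatic (non-aromatic) carbon only.
Check the 17 heavy atoms by environment: 1× n (aromatic) → no; 11× c (aromatic) → no; 1× N → no; 4× C → match.
That gives 4 matching atoms.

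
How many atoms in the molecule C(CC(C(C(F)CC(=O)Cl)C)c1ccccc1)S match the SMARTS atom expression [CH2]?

3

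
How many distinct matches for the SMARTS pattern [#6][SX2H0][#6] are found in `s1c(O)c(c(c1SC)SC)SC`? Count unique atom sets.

[#6][SX2H0][#6] is the SMARTS for a thioether: an aliphatic sulfur bridging two carbons with no H on the sulfur.
The molecule carries 3 separate instances of a methylthio ether (-SCH3) meeting every constraint; each maps to a distinct set of atoms, giving 3 matches.

3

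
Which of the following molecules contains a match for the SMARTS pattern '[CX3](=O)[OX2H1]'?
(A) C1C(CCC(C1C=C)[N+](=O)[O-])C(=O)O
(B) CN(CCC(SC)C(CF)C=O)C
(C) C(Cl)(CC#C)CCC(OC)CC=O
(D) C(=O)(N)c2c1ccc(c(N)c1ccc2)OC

[CX3](=O)[OX2H1] describes an sp2 carbon double-bonded to O and single-bonded to an -OH oxygen (a carboxylic acid).
(A) contains a carboxylic acid group (-C(=O)OH), which satisfies every atom and bond constraint.
(B) has an aldehyde (-CHO) but there is no singly-bonded oxygen on the carbonyl carbon.
(C) has an aldehyde (-CHO) but there is no singly-bonded oxygen on the carbonyl carbon.
(D) has a primary amide (-C(=O)NH2) but the carbonyl is bonded to N, not to an -OH oxygen.
So the answer is (A).

A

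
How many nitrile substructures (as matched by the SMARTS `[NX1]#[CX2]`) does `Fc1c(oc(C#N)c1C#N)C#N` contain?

3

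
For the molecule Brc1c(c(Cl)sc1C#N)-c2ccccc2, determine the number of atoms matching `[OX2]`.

Check the 15 heavy atoms by environment: 1× s (aromatic, X2) → no; 10× c (aromatic, X3) → no; 1× Cl (X1) → no; 1× C (X2) → no; 1× N (X1) → no; 1× Br (X1) → no.
No environment satisfies the query, so 0 matching atoms.

0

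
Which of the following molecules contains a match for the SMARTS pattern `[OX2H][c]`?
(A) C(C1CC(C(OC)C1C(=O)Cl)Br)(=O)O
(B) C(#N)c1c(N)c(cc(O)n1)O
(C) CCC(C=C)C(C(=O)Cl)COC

[OX2H][c] describes a hydroxyl oxygen attached to an aromatic carbon (a phenol).
(A) has a methoxy ether (-OCH3) but the oxygen has H0, not H1.
(B) contains a hydroxyl group (-OH), which satisfies every atom and bond constraint.
(C) has a methoxy ether (-OCH3) but the oxygen has H0, not H1.
So the answer is (B).

B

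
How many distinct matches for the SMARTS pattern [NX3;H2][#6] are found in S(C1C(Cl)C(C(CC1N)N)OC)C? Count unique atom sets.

[NX3;H2][#6] is the SMARTS for a primary amine: a trivalent nitrogen with two H attached to carbon.
The molecule carries 2 separate instances of a primary amino group (-NH2) meeting every constraint; each maps to a distinct set of atoms, giving 2 matches.

2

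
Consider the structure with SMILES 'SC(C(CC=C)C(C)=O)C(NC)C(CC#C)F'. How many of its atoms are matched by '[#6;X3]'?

3

Check the 17 heavy atoms by environment: 8× C (X4) → no; 3× C (X3) → match; 1× F (X1) → no; 1× O (X1) → no; 1× S (X2) → no; 1× N (X3) → no; 2× C (X2) → no.
That gives 3 matching atoms.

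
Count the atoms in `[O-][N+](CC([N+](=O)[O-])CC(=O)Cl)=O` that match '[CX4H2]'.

2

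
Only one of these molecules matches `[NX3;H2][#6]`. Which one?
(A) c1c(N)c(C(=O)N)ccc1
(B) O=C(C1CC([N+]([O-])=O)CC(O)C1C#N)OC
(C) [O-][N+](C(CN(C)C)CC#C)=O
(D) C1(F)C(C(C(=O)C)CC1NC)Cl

A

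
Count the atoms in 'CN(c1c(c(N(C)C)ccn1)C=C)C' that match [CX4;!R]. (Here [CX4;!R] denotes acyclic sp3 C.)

4

The query [CX4;!R] means: aliphatic carbon with four total connections, not in a ring.
Check the 14 heavy atoms by environment: 1× n (aromatic, X2, in 6-ring) → no; 5× c (aromatic, X3, in 6-ring) → no; 2× N (X3, acyclic) → no; 4× C (X4, acyclic) → match; 2× C (X3, acyclic) → no.
That gives 4 matching atoms.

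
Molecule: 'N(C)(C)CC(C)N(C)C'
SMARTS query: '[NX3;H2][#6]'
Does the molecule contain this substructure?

The pattern [NX3;H2][#6] describes a trivalent nitrogen with two H attached to carbon — a primary amine.
The closest candidate here is a dimethylamino group (-N(CH3)2), but the nitrogen has H0, not H2. No other fragment satisfies the full query, so there is no match.

No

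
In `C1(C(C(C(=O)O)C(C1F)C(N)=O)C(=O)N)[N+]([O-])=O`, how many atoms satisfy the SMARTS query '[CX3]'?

3

Check the 18 heavy atoms by environment: 5× C (X4) → no; 3× C (X3) → match; 4× O (X1) → no; 1× O (X2) → no; 2× N (X3) → no; 1× F (X1) → no; 1× N (charge +1, X3) → no; 1× O (charge -1, X1) → no.
That gives 3 matching atoms.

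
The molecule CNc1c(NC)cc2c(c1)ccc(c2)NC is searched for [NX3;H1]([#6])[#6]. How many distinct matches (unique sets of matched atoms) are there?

[NX3;H1]([#6])[#6] is the SMARTS for a secondary amine: a trivalent nitrogen with one H, bonded to two carbons.
The molecule carries 3 separate instances of an N-methylamino group (-NHCH3) meeting every constraint; each maps to a distinct set of atoms, giving 3 matches.

3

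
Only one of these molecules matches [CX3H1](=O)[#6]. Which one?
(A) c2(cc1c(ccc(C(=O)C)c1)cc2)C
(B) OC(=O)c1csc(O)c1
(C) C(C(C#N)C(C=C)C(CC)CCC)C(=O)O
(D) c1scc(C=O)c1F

D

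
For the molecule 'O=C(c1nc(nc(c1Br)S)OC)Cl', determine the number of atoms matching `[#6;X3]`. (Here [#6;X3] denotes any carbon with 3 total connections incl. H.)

5

The query [#6;X3] means: any carbon (aromatic or not) with three total connections.
Check the 13 heavy atoms by environment: 2× n (aromatic, X2) → no; 4× c (aromatic, X3) → match; 1× C (X3) → match; 1× O (X1) → no; 1× Cl (X1) → no; 1× O (X2) → no; 1× C (X4) → no; 1× S (X2) → no; 1× Br (X1) → no.
Summing the matching environments: 4 + 1 = 5 matching atoms.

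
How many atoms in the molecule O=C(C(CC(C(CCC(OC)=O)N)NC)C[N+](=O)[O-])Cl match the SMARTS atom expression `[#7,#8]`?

Check the 20 heavy atoms by environment: 11× C → no; 2× N → match; 4× O → match; 1× Cl → no; 1× N (charge +1) → match; 1× O (charge -1) → match.
Summing the matching environments: 2 + 4 + 1 + 1 = 8 matching atoms.

8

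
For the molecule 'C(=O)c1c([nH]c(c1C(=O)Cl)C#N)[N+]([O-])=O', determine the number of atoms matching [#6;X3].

6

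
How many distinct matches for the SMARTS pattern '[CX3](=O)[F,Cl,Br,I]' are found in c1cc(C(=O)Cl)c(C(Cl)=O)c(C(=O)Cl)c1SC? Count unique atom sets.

3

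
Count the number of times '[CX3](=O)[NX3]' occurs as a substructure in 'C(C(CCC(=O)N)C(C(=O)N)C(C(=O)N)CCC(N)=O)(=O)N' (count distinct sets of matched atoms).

5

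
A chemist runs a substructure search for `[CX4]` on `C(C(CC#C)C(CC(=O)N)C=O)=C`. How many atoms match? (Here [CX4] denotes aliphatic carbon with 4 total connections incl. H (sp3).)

4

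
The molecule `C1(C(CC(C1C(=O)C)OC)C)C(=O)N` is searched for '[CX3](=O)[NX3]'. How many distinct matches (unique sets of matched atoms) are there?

1

[CX3](=O)[NX3] is the SMARTS for an amide: a carbonyl carbon bonded to a trivalent nitrogen.
Exactly one fragment in the molecule meets all constraints, giving 1 match.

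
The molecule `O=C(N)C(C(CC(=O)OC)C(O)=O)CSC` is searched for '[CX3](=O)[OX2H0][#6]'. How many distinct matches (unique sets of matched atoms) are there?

1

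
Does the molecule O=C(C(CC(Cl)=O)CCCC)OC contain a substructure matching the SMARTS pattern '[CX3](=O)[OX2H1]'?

The pattern [CX3](=O)[OX2H1] describes an sp2 carbon double-bonded to O and single-bonded to an -OH oxygen — a carboxylic acid.
The closest candidate here is an acyl chloride (-C(=O)Cl), but the carbonyl is bonded to Cl, not to an -OH oxygen. No other fragment satisfies the full query, so there is no match.

No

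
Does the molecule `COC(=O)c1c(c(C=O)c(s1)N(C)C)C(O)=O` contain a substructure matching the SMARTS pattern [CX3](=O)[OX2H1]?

Yes

The pattern [CX3](=O)[OX2H1] describes an sp2 carbon double-bonded to O and single-bonded to an -OH oxygen — a carboxylic acid.
The molecule carries a carboxylic acid group (-C(=O)OH), whose atoms satisfy every constraint of the query, so the pattern matches.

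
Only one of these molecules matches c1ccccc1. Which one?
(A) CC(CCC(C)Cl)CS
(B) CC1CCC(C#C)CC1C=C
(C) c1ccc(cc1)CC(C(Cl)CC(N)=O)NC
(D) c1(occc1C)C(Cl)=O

C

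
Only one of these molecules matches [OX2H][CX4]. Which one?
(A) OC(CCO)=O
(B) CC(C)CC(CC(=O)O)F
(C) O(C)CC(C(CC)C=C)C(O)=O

A

[OX2H][CX4] describes a hydroxyl oxygen bound to an sp3 (X4) carbon (an aliphatic alcohol).
(A) contains a hydroxyl group (-OH), which satisfies every atom and bond constraint.
(B) has a carboxylic acid group (-C(=O)OH) but the -OH is on a CX3 carbonyl carbon, not a CX4 carbon.
(C) has a methoxy ether (-OCH3) but the oxygen has H0 (ether), not H1.
So the answer is (A).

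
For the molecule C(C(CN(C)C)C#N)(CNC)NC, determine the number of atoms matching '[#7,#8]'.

4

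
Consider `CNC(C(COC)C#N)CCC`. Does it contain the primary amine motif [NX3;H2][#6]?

No

The pattern [NX3;H2][#6] describes a trivalent nitrogen with two H attached to carbon — a primary amine.
The closest candidate here is an N-methylamino group (-NHCH3), but the nitrogen bears two carbons and only one H (H1), not H2. No other fragment satisfies the full query, so there is no match.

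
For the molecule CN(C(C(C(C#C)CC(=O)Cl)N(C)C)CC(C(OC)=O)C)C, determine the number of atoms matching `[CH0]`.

3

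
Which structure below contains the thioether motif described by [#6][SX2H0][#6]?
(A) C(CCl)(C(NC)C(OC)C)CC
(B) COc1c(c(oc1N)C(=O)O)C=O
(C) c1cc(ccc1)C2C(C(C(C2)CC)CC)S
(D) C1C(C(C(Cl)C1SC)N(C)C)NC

D

[#6][SX2H0][#6] describes an aliphatic sulfur bridging two carbons with no H on the sulfur (a thioether).
(A) has a methoxy ether (-OCH3) but the bridging atom is O, not S.
(B) has a methoxy ether (-OCH3) but the bridging atom is O, not S.
(C) has a thiol (-SH) but the sulfur has H1, not H0 bridging two carbons.
(D) contains a methylthio ether (-SCH3), which satisfies every atom and bond constraint.
So the answer is (D).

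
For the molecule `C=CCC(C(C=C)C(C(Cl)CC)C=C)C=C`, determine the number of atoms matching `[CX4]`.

The query [CX4] means: C with X4: aliphatic carbon with exactly 4 total connections (bonds + H).
Check the 16 heavy atoms by environment: 7× C (X4) → match; 8× C (X3) → no; 1× Cl (X1) → no.
That gives 7 matching atoms.

7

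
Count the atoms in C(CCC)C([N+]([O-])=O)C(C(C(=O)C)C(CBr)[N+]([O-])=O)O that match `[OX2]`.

1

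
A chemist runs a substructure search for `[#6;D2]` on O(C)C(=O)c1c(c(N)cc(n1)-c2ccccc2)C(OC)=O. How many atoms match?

6

The query [#6;D2] means: any carbon bonded to exactly two heavy atoms.
Check the 21 heavy atoms by environment: 1× n (aromatic, D2) → no; 5× c (aromatic, D3) → no; 6× c (aromatic, D2) → match; 1× N (D1) → no; 2× C (D3) → no; 2× O (D1) → no; 2× O (D2) → no; 2× C (D1) → no.
That gives 6 matching atoms.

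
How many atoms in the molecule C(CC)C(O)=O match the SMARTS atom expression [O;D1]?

2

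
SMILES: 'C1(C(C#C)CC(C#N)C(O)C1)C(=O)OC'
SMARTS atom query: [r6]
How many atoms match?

6

The query [r6] means: r6 matches atoms in a six-membered ring.
Check the 15 heavy atoms by environment: 6× C (in 6-ring) → match; 3× O (acyclic) → no; 5× C (acyclic) → no; 1× N (acyclic) → no.
That gives 6 matching atoms.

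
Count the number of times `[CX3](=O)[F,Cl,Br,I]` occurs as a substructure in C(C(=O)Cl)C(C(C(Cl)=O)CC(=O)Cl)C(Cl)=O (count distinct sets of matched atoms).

[CX3](=O)[F,Cl,Br,I] is the SMARTS for an acyl halide: a carbonyl carbon bonded to a halogen.
The molecule carries 4 separate instances of an acyl chloride (-C(=O)Cl) meeting every constraint; each maps to a distinct set of atoms, giving 4 matches.

4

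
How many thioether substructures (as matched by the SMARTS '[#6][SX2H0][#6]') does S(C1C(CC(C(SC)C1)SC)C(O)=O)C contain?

3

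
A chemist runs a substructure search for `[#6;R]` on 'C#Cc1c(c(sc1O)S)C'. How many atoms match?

4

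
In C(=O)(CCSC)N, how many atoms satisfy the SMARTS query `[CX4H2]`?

The query [CX4H2] means: sp3 carbon (X4) with exactly two hydrogens.
Check the 7 heavy atoms by environment: 2× C (H2, X4) → match; 1× C (H0, X3) → no; 1× O (H0, X1) → no; 1× N (H2, X3) → no; 1× S (H0, X2) → no; 1× C (H3, X4) → no.
That gives 2 matching atoms.

2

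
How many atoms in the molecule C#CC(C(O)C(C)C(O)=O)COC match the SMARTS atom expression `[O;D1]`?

The query [O;D1] means: aliphatic oxygen bonded to exactly one heavy atom.
Check the 13 heavy atoms by environment: 3× C (D1) → no; 4× C (D3) → no; 2× C (D2) → no; 3× O (D1) → match; 1× O (D2) → no.
That gives 3 matching atoms.

3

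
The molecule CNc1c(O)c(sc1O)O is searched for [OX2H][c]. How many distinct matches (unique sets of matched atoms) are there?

3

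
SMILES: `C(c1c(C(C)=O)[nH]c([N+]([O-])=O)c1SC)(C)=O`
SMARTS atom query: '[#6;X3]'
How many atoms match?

Check the 16 heavy atoms by environment: 1× n (aromatic, X3) → no; 4× c (aromatic, X3) → match; 1× N (charge +1, X3) → no; 1× O (charge -1, X1) → no; 3× O (X1) → no; 2× C (X3) → match; 3× C (X4) → no; 1× S (X2) → no.
Summing the matching environments: 4 + 2 = 6 matching atoms.

6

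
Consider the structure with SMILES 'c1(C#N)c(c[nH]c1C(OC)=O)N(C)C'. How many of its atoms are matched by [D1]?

Check the 14 heavy atoms by environment: 1× n (aromatic, D2) → no; 3× c (aromatic, D3) → no; 1× c (aromatic, D2) → no; 1× C (D2) → no; 1× N (D1) → match; 1× N (D3) → no; 3× C (D1) → match; 1× C (D3) → no; 1× O (D1) → match; 1× O (D2) → no.
Summing the matching environments: 1 + 3 + 1 = 5 matching atoms.

5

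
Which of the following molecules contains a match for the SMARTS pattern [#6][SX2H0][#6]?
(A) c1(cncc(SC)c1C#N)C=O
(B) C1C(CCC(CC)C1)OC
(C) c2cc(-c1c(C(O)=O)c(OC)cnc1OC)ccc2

A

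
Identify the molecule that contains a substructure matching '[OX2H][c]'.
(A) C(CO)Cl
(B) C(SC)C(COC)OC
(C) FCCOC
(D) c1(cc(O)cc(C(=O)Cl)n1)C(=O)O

D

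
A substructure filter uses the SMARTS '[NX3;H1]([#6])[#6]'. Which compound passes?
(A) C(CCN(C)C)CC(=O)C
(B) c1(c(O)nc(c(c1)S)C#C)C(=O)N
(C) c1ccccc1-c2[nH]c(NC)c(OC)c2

C

[NX3;H1]([#6])[#6] describes a trivalent nitrogen with one H, bonded to two carbons (a secondary amine).
(A) has a dimethylamino group (-N(CH3)2) but the nitrogen has H0, not H1.
(B) has a primary amide (-C(=O)NH2) but the -C(=O)NH2 nitrogen has H2, not H1.
(C) contains an N-methylamino group (-NHCH3), which satisfies every atom and bond constraint.
So the answer is (C).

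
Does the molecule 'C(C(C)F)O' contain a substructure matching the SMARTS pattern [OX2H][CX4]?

Yes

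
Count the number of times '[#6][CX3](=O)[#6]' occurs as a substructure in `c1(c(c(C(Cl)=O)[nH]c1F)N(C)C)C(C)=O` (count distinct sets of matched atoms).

1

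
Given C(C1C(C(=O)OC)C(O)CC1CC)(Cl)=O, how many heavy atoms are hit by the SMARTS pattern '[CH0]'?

2

Check the 15 heavy atoms by environment: 4× C (H1) → no; 2× C (H2) → no; 2× C (H0) → match; 3× O (H0) → no; 1× Cl (H0) → no; 2× C (H3) → no; 1× O (H1) → no.
That gives 2 matching atoms.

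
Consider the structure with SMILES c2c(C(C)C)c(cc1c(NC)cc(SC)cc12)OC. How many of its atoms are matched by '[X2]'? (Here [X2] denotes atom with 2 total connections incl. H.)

2

The query [X2] means: any atom with exactly two total connections (bonds + H).
Check the 19 heavy atoms by environment: 10× c (aromatic, X3) → no; 1× N (X3) → no; 6× C (X4) → no; 1× O (X2) → match; 1× S (X2) → match.
Summing the matching environments: 1 + 1 = 2 matching atoms.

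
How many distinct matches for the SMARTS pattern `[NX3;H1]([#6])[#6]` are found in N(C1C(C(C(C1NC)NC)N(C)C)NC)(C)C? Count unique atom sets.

3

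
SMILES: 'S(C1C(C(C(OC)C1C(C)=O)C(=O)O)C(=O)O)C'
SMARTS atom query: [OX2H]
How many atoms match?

2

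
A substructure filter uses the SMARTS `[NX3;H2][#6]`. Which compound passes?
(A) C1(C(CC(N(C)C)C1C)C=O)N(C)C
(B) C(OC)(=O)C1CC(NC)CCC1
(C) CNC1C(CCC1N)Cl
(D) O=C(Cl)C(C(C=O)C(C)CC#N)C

C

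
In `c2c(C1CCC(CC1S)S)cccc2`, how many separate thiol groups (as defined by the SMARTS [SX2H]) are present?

2

[SX2H] is the SMARTS for a thiol: an aliphatic sulfur with two connections, one being H.
The molecule carries 2 separate instances of a thiol (-SH) meeting every constraint; each maps to a distinct set of atoms, giving 2 matches.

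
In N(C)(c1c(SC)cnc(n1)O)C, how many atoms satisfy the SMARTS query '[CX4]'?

3

The query [CX4] means: C with X4: aliphatic carbon with exactly 4 total connections (bonds + H).
Check the 12 heavy atoms by environment: 2× n (aromatic, X2) → no; 4× c (aromatic, X3) → no; 1× N (X3) → no; 3× C (X4) → match; 1× S (X2) → no; 1× O (X2) → no.
That gives 3 matching atoms.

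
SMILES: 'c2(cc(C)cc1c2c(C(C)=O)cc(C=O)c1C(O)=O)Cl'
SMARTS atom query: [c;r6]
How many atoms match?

10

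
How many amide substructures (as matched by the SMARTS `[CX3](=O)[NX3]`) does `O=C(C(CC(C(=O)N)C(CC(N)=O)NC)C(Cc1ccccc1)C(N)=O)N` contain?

4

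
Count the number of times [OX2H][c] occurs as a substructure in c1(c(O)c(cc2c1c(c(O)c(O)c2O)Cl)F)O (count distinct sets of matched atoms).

[OX2H][c] is the SMARTS for a phenol: a hydroxyl oxygen attached to an aromatic carbon.
The molecule carries 5 separate instances of a hydroxyl group (-OH) meeting every constraint; each maps to a distinct set of atoms, giving 5 matches.

5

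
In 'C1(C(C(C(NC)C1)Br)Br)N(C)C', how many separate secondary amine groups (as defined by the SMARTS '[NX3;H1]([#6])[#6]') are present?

1

[NX3;H1]([#6])[#6] is the SMARTS for a secondary amine: a trivalent nitrogen with one H, bonded to two carbons.
Exactly one fragment in the molecule meets all constraints, giving 1 match.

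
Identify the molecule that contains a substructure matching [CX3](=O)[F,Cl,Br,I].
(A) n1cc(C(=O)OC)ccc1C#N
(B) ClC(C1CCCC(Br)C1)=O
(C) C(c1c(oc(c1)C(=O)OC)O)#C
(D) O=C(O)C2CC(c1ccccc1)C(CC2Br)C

[CX3](=O)[F,Cl,Br,I] describes a carbonyl carbon bonded to a halogen (an acyl halide).
(A) has a methyl-ester group (-C(=O)OCH3) but the carbonyl is bonded to -O-C, not to a halogen.
(B) contains an acyl chloride (-C(=O)Cl), which satisfies every atom and bond constraint.
(C) has a methyl-ester group (-C(=O)OCH3) but the carbonyl is bonded to -O-C, not to a halogen.
(D) has a carboxylic acid group (-C(=O)OH) but the carbonyl is bonded to -OH, not to a halogen.
So the answer is (B).

B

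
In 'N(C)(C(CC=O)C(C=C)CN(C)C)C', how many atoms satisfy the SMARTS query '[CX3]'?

3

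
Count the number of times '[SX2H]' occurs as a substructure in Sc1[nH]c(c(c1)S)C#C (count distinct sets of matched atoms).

2

[SX2H] is the SMARTS for a thiol: an aliphatic sulfur with two connections, one being H.
The molecule carries 2 separate instances of a thiol (-SH) meeting every constraint; each maps to a distinct set of atoms, giving 2 matches.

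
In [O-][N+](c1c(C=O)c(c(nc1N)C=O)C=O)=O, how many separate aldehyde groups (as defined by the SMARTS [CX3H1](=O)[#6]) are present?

[CX3H1](=O)[#6] is the SMARTS for an aldehyde: an sp2 carbon with one H, double-bonded to O and single-bonded to carbon.
The molecule carries 3 separate instances of an aldehyde (-CHO) meeting every constraint; each maps to a distinct set of atoms, giving 3 matches.

3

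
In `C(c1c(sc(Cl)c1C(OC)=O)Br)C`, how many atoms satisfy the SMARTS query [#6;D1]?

2

The query [#6;D1] means: carbon bonded to exactly one heavy atom.
Check the 13 heavy atoms by environment: 1× s (aromatic, D2) → no; 4× c (aromatic, D3) → no; 1× Cl (D1) → no; 1× C (D3) → no; 1× O (D1) → no; 1× O (D2) → no; 2× C (D1) → match; 1× C (D2) → no; 1× Br (D1) → no.
That gives 2 matching atoms.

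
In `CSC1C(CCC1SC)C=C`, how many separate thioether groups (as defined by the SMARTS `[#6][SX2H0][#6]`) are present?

2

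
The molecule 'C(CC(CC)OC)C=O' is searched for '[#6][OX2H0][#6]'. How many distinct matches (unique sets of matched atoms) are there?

1

[#6][OX2H0][#6] is the SMARTS for an ether: an aliphatic oxygen bridging two carbons with no H on the oxygen.
Exactly one fragment in the molecule meets all constraints, giving 1 match.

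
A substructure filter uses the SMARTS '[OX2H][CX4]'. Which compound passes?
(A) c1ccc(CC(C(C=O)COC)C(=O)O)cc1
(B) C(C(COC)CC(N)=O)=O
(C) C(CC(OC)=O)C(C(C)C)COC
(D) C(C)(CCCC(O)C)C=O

D

[OX2H][CX4] describes a hydroxyl oxygen bound to an sp3 (X4) carbon (an aliphatic alcohol).
(A) has a methoxy ether (-OCH3) but the oxygen has H0 (ether), not H1.
(B) has a methoxy ether (-OCH3) but the oxygen has H0 (ether), not H1.
(C) has a methoxy ether (-OCH3) but the oxygen has H0 (ether), not H1.
(D) contains a hydroxyl group (-OH), which satisfies every atom and bond constraint.
So the answer is (D).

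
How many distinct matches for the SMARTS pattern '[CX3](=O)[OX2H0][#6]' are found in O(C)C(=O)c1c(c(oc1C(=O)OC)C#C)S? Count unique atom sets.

[CX3](=O)[OX2H0][#6] is the SMARTS for an ester: a carbonyl carbon bonded to an oxygen that is itself bonded to carbon (no H on that O).
The molecule carries 2 separate instances of a methyl-ester group (-C(=O)OCH3) meeting every constraint; each maps to a distinct set of atoms, giving 2 matches.

2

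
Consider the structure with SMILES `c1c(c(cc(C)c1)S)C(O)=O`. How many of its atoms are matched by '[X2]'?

2

Check the 11 heavy atoms by environment: 6× c (aromatic, X3) → no; 1× C (X4) → no; 1× S (X2) → match; 1× C (X3) → no; 1× O (X1) → no; 1× O (X2) → match.
Summing the matching environments: 1 + 1 = 2 matching atoms.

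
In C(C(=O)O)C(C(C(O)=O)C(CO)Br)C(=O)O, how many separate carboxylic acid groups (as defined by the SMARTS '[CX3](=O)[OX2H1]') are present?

3

[CX3](=O)[OX2H1] is the SMARTS for a carboxylic acid: an sp2 carbon double-bonded to O and single-bonded to an -OH oxygen.
The molecule carries 3 separate instances of a carboxylic acid group (-C(=O)OH) meeting every constraint; each maps to a distinct set of atoms, giving 3 matches.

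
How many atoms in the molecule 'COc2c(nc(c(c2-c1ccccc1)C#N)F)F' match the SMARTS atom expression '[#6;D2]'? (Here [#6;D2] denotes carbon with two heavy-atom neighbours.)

6

The query [#6;D2] means: any carbon bonded to exactly two heavy atoms.
Check the 18 heavy atoms by environment: 1× n (aromatic, D2) → no; 6× c (aromatic, D3) → no; 1× C (D2) → match; 1× N (D1) → no; 2× F (D1) → no; 5× c (aromatic, D2) → match; 1× O (D2) → no; 1× C (D1) → no.
Summing the matching environments: 1 + 5 = 6 matching atoms.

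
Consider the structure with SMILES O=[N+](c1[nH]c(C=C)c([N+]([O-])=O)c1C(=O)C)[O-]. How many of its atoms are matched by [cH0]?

4

Check the 16 heavy atoms by environment: 1× n (aromatic, H1) → no; 4× c (aromatic, H0) → match; 2× N (charge +1, H0) → no; 2× O (charge -1, H0) → no; 3× O (H0) → no; 1× C (H0) → no; 1× C (H3) → no; 1× C (H1) → no; 1× C (H2) → no.
That gives 4 matching atoms.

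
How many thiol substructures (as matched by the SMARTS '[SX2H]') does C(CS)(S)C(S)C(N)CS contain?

4

[SX2H] is the SMARTS for a thiol: an aliphatic sulfur with two connections, one being H.
The molecule carries 4 separate instances of a thiol (-SH) meeting every constraint; each maps to a distinct set of atoms, giving 4 matches.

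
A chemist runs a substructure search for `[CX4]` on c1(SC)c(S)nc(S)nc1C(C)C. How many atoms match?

The query [CX4] means: C with X4: aliphatic carbon with exactly 4 total connections (bonds + H).
Check the 13 heavy atoms by environment: 2× n (aromatic, X2) → no; 4× c (aromatic, X3) → no; 3× S (X2) → no; 4× C (X4) → match.
That gives 4 matching atoms.

4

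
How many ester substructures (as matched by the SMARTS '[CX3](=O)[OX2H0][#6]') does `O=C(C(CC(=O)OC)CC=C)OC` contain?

2

[CX3](=O)[OX2H0][#6] is the SMARTS for an ester: a carbonyl carbon bonded to an oxygen that is itself bonded to carbon (no H on that O).
The molecule carries 2 separate instances of a methyl-ester group (-C(=O)OCH3) meeting every constraint; each maps to a distinct set of atoms, giving 2 matches.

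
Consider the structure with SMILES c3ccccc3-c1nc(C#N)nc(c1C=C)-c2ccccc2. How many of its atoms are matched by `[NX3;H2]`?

0

The query [NX3;H2] means: aliphatic N with 3 total connections, two of them H — an -NH2 nitrogen (amine or amide).
Check the 22 heavy atoms by environment: 2× n (aromatic, H0, X2) → no; 6× c (aromatic, H0, X3) → no; 10× c (aromatic, H1, X3) → no; 1× C (H0, X2) → no; 1× N (H0, X1) → no; 1× C (H1, X3) → no; 1× C (H2, X3) → no.
No environment satisfies the query, so 0 matching atoms.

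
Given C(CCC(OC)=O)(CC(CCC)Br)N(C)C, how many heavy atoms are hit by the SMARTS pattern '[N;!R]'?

1

The query [N;!R] means: aliphatic nitrogen not in a ring.
Check the 16 heavy atoms by environment: 12× C (acyclic) → no; 2× O (acyclic) → no; 1× Br (acyclic) → no; 1× N (acyclic) → match.
That gives 1 matching atom.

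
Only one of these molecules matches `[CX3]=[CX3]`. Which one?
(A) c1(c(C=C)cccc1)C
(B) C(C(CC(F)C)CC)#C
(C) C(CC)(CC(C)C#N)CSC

A

[CX3]=[CX3] describes a non-aromatic C=C double bond between two sp2 carbons (an alkene).
(A) contains a vinyl group (-CH=CH2), which satisfies every atom and bond constraint.
(B) has an ethynyl group (-C#CH) but the C-C bond is a triple bond, not a double bond.
(C) has an ethyl group (-CH2CH3) but its C-C bond is a single bond between CX4 carbons, not CX3=CX3.
So the answer is (A).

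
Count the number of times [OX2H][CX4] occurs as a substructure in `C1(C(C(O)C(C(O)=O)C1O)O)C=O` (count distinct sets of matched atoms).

3

[OX2H][CX4] is the SMARTS for an aliphatic alcohol: a hydroxyl oxygen bound to an sp3 (X4) carbon.
The molecule carries 3 separate instances of a hydroxyl group (-OH) meeting every constraint; each maps to a distinct set of atoms, giving 3 matches.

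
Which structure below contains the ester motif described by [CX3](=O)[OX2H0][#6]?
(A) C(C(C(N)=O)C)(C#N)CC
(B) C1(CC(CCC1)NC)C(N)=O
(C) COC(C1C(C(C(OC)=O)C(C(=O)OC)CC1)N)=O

C

[CX3](=O)[OX2H0][#6] describes a carbonyl carbon bonded to an oxygen that is itself bonded to carbon (no H on that O) (an ester).
(A) has a primary amide (-C(=O)NH2) but the carbonyl is bonded to N, not to an O-C linkage.
(B) has a primary amide (-C(=O)NH2) but the carbonyl is bonded to N, not to an O-C linkage.
(C) contains a methyl-ester group (-C(=O)OCH3), which satisfies every atom and bond constraint.
So the answer is (C).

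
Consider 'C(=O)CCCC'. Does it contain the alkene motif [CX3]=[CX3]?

No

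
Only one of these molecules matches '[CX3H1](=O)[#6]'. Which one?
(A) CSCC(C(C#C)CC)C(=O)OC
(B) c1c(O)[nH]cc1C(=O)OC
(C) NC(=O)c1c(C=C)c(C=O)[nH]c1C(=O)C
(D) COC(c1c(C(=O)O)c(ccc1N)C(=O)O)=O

[CX3H1](=O)[#6] describes an sp2 carbon with one H, double-bonded to O and single-bonded to carbon (an aldehyde).
(A) has a methyl-ester group (-C(=O)OCH3) but the carbonyl carbon has H0, not H1.
(B) has a methyl-ester group (-C(=O)OCH3) but the carbonyl carbon has H0, not H1.
(C) contains an aldehyde (-CHO), which satisfies every atom and bond constraint.
(D) has a carboxylic acid group (-C(=O)OH) but the carbonyl carbon has H0 and is bonded to O, not H1.
So the answer is (C).

C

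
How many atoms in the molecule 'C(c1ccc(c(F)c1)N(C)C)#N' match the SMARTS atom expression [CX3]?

0

The query [CX3] means: C with X3: aliphatic carbon with exactly 3 total connections.
Check the 12 heavy atoms by environment: 6× c (aromatic, X3) → no; 1× N (X3) → no; 2× C (X4) → no; 1× F (X1) → no; 1× C (X2) → no; 1× N (X1) → no.
No environment satisfies the query, so 0 matching atoms.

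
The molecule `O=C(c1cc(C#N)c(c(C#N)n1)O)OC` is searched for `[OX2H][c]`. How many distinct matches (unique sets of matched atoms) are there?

[OX2H][c] is the SMARTS for a phenol: a hydroxyl oxygen attached to an aromatic carbon.
Exactly one fragment in the molecule meets all constraints, giving 1 match.

1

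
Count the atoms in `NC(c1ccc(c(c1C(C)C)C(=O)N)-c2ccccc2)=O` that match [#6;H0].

7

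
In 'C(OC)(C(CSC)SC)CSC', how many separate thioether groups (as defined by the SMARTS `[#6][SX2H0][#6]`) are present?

3

[#6][SX2H0][#6] is the SMARTS for a thioether: an aliphatic sulfur bridging two carbons with no H on the sulfur.
The molecule carries 3 separate instances of a methylthio ether (-SCH3) meeting every constraint; each maps to a distinct set of atoms, giving 3 matches.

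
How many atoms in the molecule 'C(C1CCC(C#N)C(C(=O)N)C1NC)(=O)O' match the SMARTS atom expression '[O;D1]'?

3

The query [O;D1] means: aliphatic oxygen bonded to exactly one heavy atom.
Check the 16 heavy atoms by environment: 6× C (D3) → no; 3× C (D2) → no; 3× O (D1) → match; 2× N (D1) → no; 1× N (D2) → no; 1× C (D1) → no.
That gives 3 matching atoms.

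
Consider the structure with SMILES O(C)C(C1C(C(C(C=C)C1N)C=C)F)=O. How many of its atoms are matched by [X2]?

The query [X2] means: any atom with exactly two total connections (bonds + H).
Check the 15 heavy atoms by environment: 6× C (X4) → no; 1× F (X1) → no; 5× C (X3) → no; 1× O (X1) → no; 1× O (X2) → match; 1× N (X3) → no.
That gives 1 matching atom.

1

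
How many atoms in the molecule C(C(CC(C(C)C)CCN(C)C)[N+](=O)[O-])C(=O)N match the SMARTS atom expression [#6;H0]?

Check the 18 heavy atoms by environment: 4× C (H2) → no; 3× C (H1) → no; 1× N (charge +1, H0) → no; 1× O (charge -1, H0) → no; 2× O (H0) → no; 1× C (H0) → match; 1× N (H2) → no; 4× C (H3) → no; 1× N (H0) → no.
That gives 1 matching atom.

1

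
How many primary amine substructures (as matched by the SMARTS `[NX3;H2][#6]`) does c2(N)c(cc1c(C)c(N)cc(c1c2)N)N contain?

4

[NX3;H2][#6] is the SMARTS for a primary amine: a trivalent nitrogen with two H attached to carbon.
The molecule carries 4 separate instances of a primary amino group (-NH2) meeting every constraint; each maps to a distinct set of atoms, giving 4 matches.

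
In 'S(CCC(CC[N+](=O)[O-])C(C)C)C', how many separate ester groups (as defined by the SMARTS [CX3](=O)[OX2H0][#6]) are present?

0

[CX3](=O)[OX2H0][#6] is the SMARTS for an ester: a carbonyl carbon bonded to an oxygen that is itself bonded to carbon (no H on that O).
No fragment in the molecule satisfies every constraint, giving 0 matches.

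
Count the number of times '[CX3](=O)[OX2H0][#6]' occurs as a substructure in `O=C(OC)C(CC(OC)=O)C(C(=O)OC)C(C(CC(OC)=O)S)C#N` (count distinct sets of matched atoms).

4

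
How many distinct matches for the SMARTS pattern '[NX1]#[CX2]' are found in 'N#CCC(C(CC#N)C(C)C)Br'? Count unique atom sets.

2

[NX1]#[CX2] is the SMARTS for a nitrile: a nitrogen triple-bonded to a two-connected carbon.
The molecule carries 2 separate instances of a nitrile (-C#N) meeting every constraint; each maps to a distinct set of atoms, giving 2 matches.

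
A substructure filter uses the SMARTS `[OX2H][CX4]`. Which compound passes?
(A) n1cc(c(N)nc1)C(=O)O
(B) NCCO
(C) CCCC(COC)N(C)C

[OX2H][CX4] describes a hydroxyl oxygen bound to an sp3 (X4) carbon (an aliphatic alcohol).
(A) has a carboxylic acid group (-C(=O)OH) but the -OH is on a CX3 carbonyl carbon, not a CX4 carbon.
(B) contains a hydroxyl group (-OH), which satisfies every atom and bond constraint.
(C) has a methoxy ether (-OCH3) but the oxygen has H0 (ether), not H1.
So the answer is (B).

B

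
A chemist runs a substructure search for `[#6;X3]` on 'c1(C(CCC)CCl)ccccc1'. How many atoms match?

6

Check the 12 heavy atoms by environment: 5× C (X4) → no; 6× c (aromatic, X3) → match; 1× Cl (X1) → no.
That gives 6 matching atoms.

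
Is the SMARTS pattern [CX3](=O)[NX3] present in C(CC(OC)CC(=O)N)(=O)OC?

Yes

The pattern [CX3](=O)[NX3] describes a carbonyl carbon bonded to a trivalent nitrogen — an amide.
The molecule carries a primary amide (-C(=O)NH2), whose atoms satisfy every constraint of the query, so the pattern matches.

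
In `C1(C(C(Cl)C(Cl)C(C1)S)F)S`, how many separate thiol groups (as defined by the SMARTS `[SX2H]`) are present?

2

[SX2H] is the SMARTS for a thiol: an aliphatic sulfur with two connections, one being H.
The molecule carries 2 separate instances of a thiol (-SH) meeting every constraint; each maps to a distinct set of atoms, giving 2 matches.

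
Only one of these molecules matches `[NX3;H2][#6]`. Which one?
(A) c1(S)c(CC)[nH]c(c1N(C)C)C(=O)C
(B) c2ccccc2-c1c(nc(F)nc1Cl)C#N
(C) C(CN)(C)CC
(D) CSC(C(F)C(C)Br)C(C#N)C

C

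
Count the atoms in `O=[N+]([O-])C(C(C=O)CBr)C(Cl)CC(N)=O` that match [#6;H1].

4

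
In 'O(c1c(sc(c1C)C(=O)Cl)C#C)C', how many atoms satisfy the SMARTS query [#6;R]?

4

The query [#6;R] means: carbon that is part of a ring.
Check the 13 heavy atoms by environment: 1× s (aromatic, in 5-ring) → no; 4× c (aromatic, in 5-ring) → match; 5× C (acyclic) → no; 2× O (acyclic) → no; 1× Cl (acyclic) → no.
That gives 4 matching atoms.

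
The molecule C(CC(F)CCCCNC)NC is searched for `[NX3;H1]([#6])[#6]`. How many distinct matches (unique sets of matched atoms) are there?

2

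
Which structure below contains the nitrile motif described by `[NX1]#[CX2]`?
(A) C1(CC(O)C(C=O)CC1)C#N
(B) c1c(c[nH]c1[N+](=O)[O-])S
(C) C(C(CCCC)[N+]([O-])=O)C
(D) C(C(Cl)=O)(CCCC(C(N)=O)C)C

A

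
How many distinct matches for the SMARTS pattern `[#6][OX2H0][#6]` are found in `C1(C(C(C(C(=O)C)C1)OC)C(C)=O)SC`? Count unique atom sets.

[#6][OX2H0][#6] is the SMARTS for an ether: an aliphatic oxygen bridging two carbons with no H on the oxygen.
Exactly one fragment in the molecule meets all constraints, giving 1 match.

1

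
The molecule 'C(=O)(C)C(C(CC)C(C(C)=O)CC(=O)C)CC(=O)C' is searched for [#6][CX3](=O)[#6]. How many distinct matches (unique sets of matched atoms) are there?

4

[#6][CX3](=O)[#6] is the SMARTS for a ketone: a carbonyl carbon (no H) flanked by two carbons.
The molecule carries 4 separate instances of an acetyl/ketone group (-C(=O)CH3) meeting every constraint; each maps to a distinct set of atoms, giving 4 matches.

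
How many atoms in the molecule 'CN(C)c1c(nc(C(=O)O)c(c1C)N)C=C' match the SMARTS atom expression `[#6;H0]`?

The query [#6;H0] means: any carbon with no attached hydrogen.
Check the 16 heavy atoms by environment: 1× n (aromatic, H0) → no; 5× c (aromatic, H0) → match; 3× C (H3) → no; 1× N (H0) → no; 1× N (H2) → no; 1× C (H0) → match; 1× O (H0) → no; 1× O (H1) → no; 1× C (H1) → no; 1× C (H2) → no.
Summing the matching environments: 5 + 1 = 6 matching atoms.

6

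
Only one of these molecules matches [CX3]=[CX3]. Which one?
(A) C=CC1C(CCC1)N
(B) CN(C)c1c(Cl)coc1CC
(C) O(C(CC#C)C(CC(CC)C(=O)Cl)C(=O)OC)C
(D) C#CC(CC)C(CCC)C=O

A

[CX3]=[CX3] describes a non-aromatic C=C double bond between two sp2 carbons (an alkene).
(A) contains a vinyl group (-CH=CH2), which satisfies every atom and bond constraint.
(B) has an ethyl group (-CH2CH3) but its C-C bond is a single bond between CX4 carbons, not CX3=CX3.
(C) has an ethynyl group (-C#CH) but the C-C bond is a triple bond, not a double bond.
(D) has an ethynyl group (-C#CH) but the C-C bond is a triple bond, not a double bond.
So the answer is (A).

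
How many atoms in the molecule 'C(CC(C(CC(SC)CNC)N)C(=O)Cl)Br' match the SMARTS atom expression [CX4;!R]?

9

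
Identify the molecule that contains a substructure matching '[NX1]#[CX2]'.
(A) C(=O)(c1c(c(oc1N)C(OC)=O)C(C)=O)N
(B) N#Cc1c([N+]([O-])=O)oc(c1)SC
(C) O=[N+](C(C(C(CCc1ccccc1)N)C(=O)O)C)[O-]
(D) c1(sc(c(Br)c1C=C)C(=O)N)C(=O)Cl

B

[NX1]#[CX2] describes a nitrogen triple-bonded to a two-connected carbon (a nitrile).
(A) has a primary amino group (-NH2) but the nitrogen is NX3 (three connections), not NX1 triple-bonded.
(B) contains a nitrile (-C#N), which satisfies every atom and bond constraint.
(C) has a primary amino group (-NH2) but the nitrogen is NX3 (three connections), not NX1 triple-bonded.
(D) has a primary amide (-C(=O)NH2) but the nitrogen is NX3, not NX1.
So the answer is (B).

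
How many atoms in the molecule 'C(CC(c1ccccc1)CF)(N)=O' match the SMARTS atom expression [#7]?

1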